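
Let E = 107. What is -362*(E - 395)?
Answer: 104256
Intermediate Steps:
-362*(E - 395) = -362*(107 - 395) = -362*(-288) = 104256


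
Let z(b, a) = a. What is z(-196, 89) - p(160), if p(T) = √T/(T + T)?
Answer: 89 - √10/80 ≈ 88.960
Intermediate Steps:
p(T) = 1/(2*√T) (p(T) = √T/((2*T)) = (1/(2*T))*√T = 1/(2*√T))
z(-196, 89) - p(160) = 89 - 1/(2*√160) = 89 - √10/40/2 = 89 - √10/80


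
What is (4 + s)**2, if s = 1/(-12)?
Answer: 2209/144 ≈ 15.340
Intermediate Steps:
s = -1/12 ≈ -0.083333
(4 + s)**2 = (4 - 1/12)**2 = (47/12)**2 = 2209/144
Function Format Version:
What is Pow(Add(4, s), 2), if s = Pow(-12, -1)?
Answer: Rational(2209, 144) ≈ 15.340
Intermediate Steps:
s = Rational(-1, 12) ≈ -0.083333
Pow(Add(4, s), 2) = Pow(Add(4, Rational(-1, 12)), 2) = Pow(Rational(47, 12), 2) = Rational(2209, 144)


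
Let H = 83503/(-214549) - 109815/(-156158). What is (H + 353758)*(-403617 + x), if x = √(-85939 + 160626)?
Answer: -4783731968869763972949/33503542742 + 11852156794361397*√74687/33503542742 ≈ -1.4269e+11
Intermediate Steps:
H = 10521036961/33503542742 (H = 83503*(-1/214549) - 109815*(-1/156158) = -83503/214549 + 109815/156158 = 10521036961/33503542742 ≈ 0.31403)
x = √74687 ≈ 273.29
(H + 353758)*(-403617 + x) = (10521036961/33503542742 + 353758)*(-403617 + √74687) = 11852156794361397*(-403617 + √74687)/33503542742 = -4783731968869763972949/33503542742 + 11852156794361397*√74687/33503542742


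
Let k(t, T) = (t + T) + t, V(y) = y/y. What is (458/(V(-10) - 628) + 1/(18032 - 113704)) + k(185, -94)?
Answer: 16512412541/59986344 ≈ 275.27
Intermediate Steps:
V(y) = 1
k(t, T) = T + 2*t (k(t, T) = (T + t) + t = T + 2*t)
(458/(V(-10) - 628) + 1/(18032 - 113704)) + k(185, -94) = (458/(1 - 628) + 1/(18032 - 113704)) + (-94 + 2*185) = (458/(-627) + 1/(-95672)) + (-94 + 370) = (-1/627*458 - 1/95672) + 276 = (-458/627 - 1/95672) + 276 = -43818403/59986344 + 276 = 16512412541/59986344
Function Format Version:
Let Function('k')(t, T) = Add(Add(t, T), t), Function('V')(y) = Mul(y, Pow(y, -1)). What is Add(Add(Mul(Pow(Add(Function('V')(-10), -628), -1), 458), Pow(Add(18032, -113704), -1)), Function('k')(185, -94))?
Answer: Rational(16512412541, 59986344) ≈ 275.27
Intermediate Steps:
Function('V')(y) = 1
Function('k')(t, T) = Add(T, Mul(2, t)) (Function('k')(t, T) = Add(Add(T, t), t) = Add(T, Mul(2, t)))
Add(Add(Mul(Pow(Add(Function('V')(-10), -628), -1), 458), Pow(Add(18032, -113704), -1)), Function('k')(185, -94)) = Add(Add(Mul(Pow(Add(1, -628), -1), 458), Pow(Add(18032, -113704), -1)), Add(-94, Mul(2, 185))) = Add(Add(Mul(Pow(-627, -1), 458), Pow(-95672, -1)), Add(-94, 370)) = Add(Add(Mul(Rational(-1, 627), 458), Rational(-1, 95672)), 276) = Add(Add(Rational(-458, 627), Rational(-1, 95672)), 276) = Add(Rational(-43818403, 59986344), 276) = Rational(16512412541, 59986344)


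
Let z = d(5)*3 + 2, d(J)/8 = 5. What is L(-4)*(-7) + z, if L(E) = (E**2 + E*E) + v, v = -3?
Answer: -81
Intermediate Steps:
d(J) = 40 (d(J) = 8*5 = 40)
L(E) = -3 + 2*E**2 (L(E) = (E**2 + E*E) - 3 = (E**2 + E**2) - 3 = 2*E**2 - 3 = -3 + 2*E**2)
z = 122 (z = 40*3 + 2 = 120 + 2 = 122)
L(-4)*(-7) + z = (-3 + 2*(-4)**2)*(-7) + 122 = (-3 + 2*16)*(-7) + 122 = (-3 + 32)*(-7) + 122 = 29*(-7) + 122 = -203 + 122 = -81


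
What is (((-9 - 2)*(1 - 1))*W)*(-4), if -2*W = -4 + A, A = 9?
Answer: 0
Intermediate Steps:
W = -5/2 (W = -(-4 + 9)/2 = -1/2*5 = -5/2 ≈ -2.5000)
(((-9 - 2)*(1 - 1))*W)*(-4) = (((-9 - 2)*(1 - 1))*(-5/2))*(-4) = (-11*0*(-5/2))*(-4) = (0*(-5/2))*(-4) = 0*(-4) = 0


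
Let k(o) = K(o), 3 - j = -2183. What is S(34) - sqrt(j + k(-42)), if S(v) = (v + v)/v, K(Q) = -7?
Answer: 2 - sqrt(2179) ≈ -44.680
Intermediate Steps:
j = 2186 (j = 3 - 1*(-2183) = 3 + 2183 = 2186)
k(o) = -7
S(v) = 2 (S(v) = (2*v)/v = 2)
S(34) - sqrt(j + k(-42)) = 2 - sqrt(2186 - 7) = 2 - sqrt(2179)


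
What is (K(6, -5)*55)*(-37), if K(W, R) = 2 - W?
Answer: 8140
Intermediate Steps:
(K(6, -5)*55)*(-37) = ((2 - 1*6)*55)*(-37) = ((2 - 6)*55)*(-37) = -4*55*(-37) = -220*(-37) = 8140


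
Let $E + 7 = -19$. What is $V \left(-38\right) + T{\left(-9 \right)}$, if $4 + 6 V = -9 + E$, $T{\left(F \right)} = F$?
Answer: $238$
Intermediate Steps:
$E = -26$ ($E = -7 - 19 = -26$)
$V = - \frac{13}{2}$ ($V = - \frac{2}{3} + \frac{-9 - 26}{6} = - \frac{2}{3} + \frac{1}{6} \left(-35\right) = - \frac{2}{3} - \frac{35}{6} = - \frac{13}{2} \approx -6.5$)
$V \left(-38\right) + T{\left(-9 \right)} = \left(- \frac{13}{2}\right) \left(-38\right) - 9 = 247 - 9 = 238$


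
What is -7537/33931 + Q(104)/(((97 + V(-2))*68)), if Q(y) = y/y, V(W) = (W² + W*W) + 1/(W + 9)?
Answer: -376974259/1698178688 ≈ -0.22199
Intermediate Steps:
V(W) = 1/(9 + W) + 2*W² (V(W) = (W² + W²) + 1/(9 + W) = 2*W² + 1/(9 + W) = 1/(9 + W) + 2*W²)
Q(y) = 1
-7537/33931 + Q(104)/(((97 + V(-2))*68)) = -7537/33931 + 1/((97 + (1 + 2*(-2)³ + 18*(-2)²)/(9 - 2))*68) = -7537*1/33931 + 1/((97 + (1 + 2*(-8) + 18*4)/7)*68) = -7537/33931 + 1/((97 + (1 - 16 + 72)/7)*68) = -7537/33931 + 1/((97 + (⅐)*57)*68) = -7537/33931 + 1/((97 + 57/7)*68) = -7537/33931 + 1/((736/7)*68) = -7537/33931 + 1/(50048/7) = -7537/33931 + 1*(7/50048) = -7537/33931 + 7/50048 = -376974259/1698178688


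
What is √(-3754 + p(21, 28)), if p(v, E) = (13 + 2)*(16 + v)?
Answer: I*√3199 ≈ 56.56*I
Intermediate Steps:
p(v, E) = 240 + 15*v (p(v, E) = 15*(16 + v) = 240 + 15*v)
√(-3754 + p(21, 28)) = √(-3754 + (240 + 15*21)) = √(-3754 + (240 + 315)) = √(-3754 + 555) = √(-3199) = I*√3199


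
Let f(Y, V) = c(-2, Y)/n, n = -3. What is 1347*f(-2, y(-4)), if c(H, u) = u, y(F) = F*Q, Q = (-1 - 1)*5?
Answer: 898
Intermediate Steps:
Q = -10 (Q = -2*5 = -10)
y(F) = -10*F (y(F) = F*(-10) = -10*F)
f(Y, V) = -Y/3 (f(Y, V) = Y/(-3) = Y*(-⅓) = -Y/3)
1347*f(-2, y(-4)) = 1347*(-⅓*(-2)) = 1347*(⅔) = 898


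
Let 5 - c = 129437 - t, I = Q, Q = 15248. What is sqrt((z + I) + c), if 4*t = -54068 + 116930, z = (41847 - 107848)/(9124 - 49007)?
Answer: I*sqrt(626506601829654)/79766 ≈ 313.79*I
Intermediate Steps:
I = 15248
z = 66001/39883 (z = -66001/(-39883) = -66001*(-1/39883) = 66001/39883 ≈ 1.6549)
t = 31431/2 (t = (-54068 + 116930)/4 = (1/4)*62862 = 31431/2 ≈ 15716.)
c = -227433/2 (c = 5 - (129437 - 1*31431/2) = 5 - (129437 - 31431/2) = 5 - 1*227443/2 = 5 - 227443/2 = -227433/2 ≈ -1.1372e+5)
sqrt((z + I) + c) = sqrt((66001/39883 + 15248) - 227433/2) = sqrt(608201985/39883 - 227433/2) = sqrt(-7854306369/79766) = I*sqrt(626506601829654)/79766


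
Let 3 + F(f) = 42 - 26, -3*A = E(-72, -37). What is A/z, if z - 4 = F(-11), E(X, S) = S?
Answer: 37/51 ≈ 0.72549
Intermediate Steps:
A = 37/3 (A = -⅓*(-37) = 37/3 ≈ 12.333)
F(f) = 13 (F(f) = -3 + (42 - 26) = -3 + 16 = 13)
z = 17 (z = 4 + 13 = 17)
A/z = (37/3)/17 = (37/3)*(1/17) = 37/51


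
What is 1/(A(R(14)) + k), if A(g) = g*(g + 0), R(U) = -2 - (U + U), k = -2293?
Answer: -1/1393 ≈ -0.00071787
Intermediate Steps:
R(U) = -2 - 2*U
A(g) = g² (A(g) = g*g = g²)
1/(A(R(14)) + k) = 1/((-2 - 2*14)² - 2293) = 1/((-2 - 28)² - 2293) = 1/((-30)² - 2293) = 1/(900 - 2293) = 1/(-1393) = -1/1393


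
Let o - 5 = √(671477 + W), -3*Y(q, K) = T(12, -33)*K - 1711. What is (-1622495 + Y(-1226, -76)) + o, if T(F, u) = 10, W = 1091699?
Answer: -4864999/3 + 2*√440794 ≈ -1.6203e+6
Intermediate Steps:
Y(q, K) = 1711/3 - 10*K/3 (Y(q, K) = -(10*K - 1711)/3 = -(-1711 + 10*K)/3 = 1711/3 - 10*K/3)
o = 5 + 2*√440794 (o = 5 + √(671477 + 1091699) = 5 + √1763176 = 5 + 2*√440794 ≈ 1332.8)
(-1622495 + Y(-1226, -76)) + o = (-1622495 + (1711/3 - 10/3*(-76))) + (5 + 2*√440794) = (-1622495 + (1711/3 + 760/3)) + (5 + 2*√440794) = (-1622495 + 2471/3) + (5 + 2*√440794) = -4865014/3 + (5 + 2*√440794) = -4864999/3 + 2*√440794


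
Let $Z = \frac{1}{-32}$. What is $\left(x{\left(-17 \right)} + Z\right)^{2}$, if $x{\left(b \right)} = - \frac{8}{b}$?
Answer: $\frac{57121}{295936} \approx 0.19302$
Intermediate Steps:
$Z = - \frac{1}{32} \approx -0.03125$
$\left(x{\left(-17 \right)} + Z\right)^{2} = \left(- \frac{8}{-17} - \frac{1}{32}\right)^{2} = \left(\left(-8\right) \left(- \frac{1}{17}\right) - \frac{1}{32}\right)^{2} = \left(\frac{8}{17} - \frac{1}{32}\right)^{2} = \left(\frac{239}{544}\right)^{2} = \frac{57121}{295936}$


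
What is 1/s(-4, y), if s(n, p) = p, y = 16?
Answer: 1/16 ≈ 0.062500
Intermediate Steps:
1/s(-4, y) = 1/16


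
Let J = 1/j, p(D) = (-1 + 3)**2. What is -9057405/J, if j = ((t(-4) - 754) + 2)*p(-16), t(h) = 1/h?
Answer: 27253731645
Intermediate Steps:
p(D) = 4 (p(D) = 2**2 = 4)
j = -3009 (j = ((1/(-4) - 754) + 2)*4 = ((-1/4 - 754) + 2)*4 = (-3017/4 + 2)*4 = -3009/4*4 = -3009)
J = -1/3009 (J = 1/(-3009) = -1/3009 ≈ -0.00033234)
-9057405/J = -9057405/(-1/3009) = -9057405*(-3009) = 27253731645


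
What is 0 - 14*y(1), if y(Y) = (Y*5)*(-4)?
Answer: 280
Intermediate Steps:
y(Y) = -20*Y (y(Y) = (5*Y)*(-4) = -20*Y)
0 - 14*y(1) = 0 - (-280) = 0 - 14*(-20) = 0 + 280 = 280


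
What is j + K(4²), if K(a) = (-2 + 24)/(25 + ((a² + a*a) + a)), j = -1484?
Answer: -820630/553 ≈ -1484.0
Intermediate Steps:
K(a) = 22/(25 + a + 2*a²) (K(a) = 22/(25 + ((a² + a²) + a)) = 22/(25 + (2*a² + a)) = 22/(25 + (a + 2*a²)) = 22/(25 + a + 2*a²))
j + K(4²) = -1484 + 22/(25 + 4² + 2*(4²)²) = -1484 + 22/(25 + 16 + 2*16²) = -1484 + 22/(25 + 16 + 2*256) = -1484 + 22/(25 + 16 + 512) = -1484 + 22/553 = -820630/553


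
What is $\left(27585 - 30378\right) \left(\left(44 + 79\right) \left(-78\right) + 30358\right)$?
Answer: $-57993852$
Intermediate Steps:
$\left(27585 - 30378\right) \left(\left(44 + 79\right) \left(-78\right) + 30358\right) = - 2793 \left(123 \left(-78\right) + 30358\right) = - 2793 \left(-9594 + 30358\right) = \left(-2793\right) 20764 = -57993852$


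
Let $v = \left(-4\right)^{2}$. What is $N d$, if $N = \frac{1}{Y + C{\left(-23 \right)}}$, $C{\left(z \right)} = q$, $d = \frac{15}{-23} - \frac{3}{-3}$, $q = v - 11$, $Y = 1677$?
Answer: $\frac{4}{19343} \approx 0.00020679$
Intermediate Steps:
$v = 16$
$q = 5$ ($q = 16 - 11 = 5$)
$d = \frac{8}{23}$ ($d = 15 \left(- \frac{1}{23}\right) - -1 = - \frac{15}{23} + 1 = \frac{8}{23} \approx 0.34783$)
$C{\left(z \right)} = 5$
$N = \frac{1}{1682}$ ($N = \frac{1}{1677 + 5} = \frac{1}{1682} \approx 0.00059453$)
$N d = \frac{1}{1682} \cdot \frac{8}{23} = \frac{4}{19343}$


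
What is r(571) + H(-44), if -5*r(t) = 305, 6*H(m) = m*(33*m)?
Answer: 10587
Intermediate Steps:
H(m) = 11*m²/2 (H(m) = (m*(33*m))/6 = (33*m²)/6 = 11*m²/2)
r(t) = -61 (r(t) = -⅕*305 = -61)
r(571) + H(-44) = -61 + (11/2)*(-44)² = -61 + (11/2)*1936 = -61 + 10648 = 10587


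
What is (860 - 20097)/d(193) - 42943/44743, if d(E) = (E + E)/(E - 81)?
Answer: -48208669095/8635399 ≈ -5582.7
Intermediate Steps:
d(E) = 2*E/(-81 + E) (d(E) = (2*E)/(-81 + E) = 2*E/(-81 + E))
(860 - 20097)/d(193) - 42943/44743 = (860 - 20097)/((2*193/(-81 + 193))) - 42943/44743 = -19237/(2*193/112) - 42943*1/44743 = -19237/(2*193*(1/112)) - 42943/44743 = -19237/193/56 - 42943/44743 = -19237*56/193 - 42943/44743 = -1077272/193 - 42943/44743 = -48208669095/8635399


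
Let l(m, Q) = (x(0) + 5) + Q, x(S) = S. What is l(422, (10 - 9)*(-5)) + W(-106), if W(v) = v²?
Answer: 11236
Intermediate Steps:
l(m, Q) = 5 + Q (l(m, Q) = (0 + 5) + Q = 5 + Q)
l(422, (10 - 9)*(-5)) + W(-106) = (5 + (10 - 9)*(-5)) + (-106)² = (5 + 1*(-5)) + 11236 = (5 - 5) + 11236 = 0 + 11236 = 11236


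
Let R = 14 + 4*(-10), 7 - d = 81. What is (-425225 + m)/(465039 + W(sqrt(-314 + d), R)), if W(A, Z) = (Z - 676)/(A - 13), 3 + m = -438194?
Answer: -24850805646142/13385112957981 + 44897944*I*sqrt(97)/4461704319327 ≈ -1.8566 + 9.9109e-5*I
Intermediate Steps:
d = -74 (d = 7 - 1*81 = 7 - 81 = -74)
m = -438197 (m = -3 - 438194 = -438197)
R = -26 (R = 14 - 40 = -26)
W(A, Z) = (-676 + Z)/(-13 + A)
(-425225 + m)/(465039 + W(sqrt(-314 + d), R)) = (-425225 - 438197)/(465039 + (-676 - 26)/(-13 + sqrt(-314 - 74))) = -863422/(465039 - 702/(-13 + sqrt(-388))) = -863422/(465039 - 702/(-13 + 2*I*sqrt(97)))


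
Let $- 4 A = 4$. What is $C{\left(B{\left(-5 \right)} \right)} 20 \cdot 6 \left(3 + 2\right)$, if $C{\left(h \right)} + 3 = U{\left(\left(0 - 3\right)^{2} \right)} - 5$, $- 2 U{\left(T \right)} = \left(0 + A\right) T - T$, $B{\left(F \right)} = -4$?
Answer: $600$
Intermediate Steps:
$A = -1$ ($A = \left(- \frac{1}{4}\right) 4 = -1$)
$U{\left(T \right)} = T$ ($U{\left(T \right)} = - \frac{\left(0 - 1\right) T - T}{2} = - \frac{- T - T}{2} = - \frac{\left(-2\right) T}{2} = T$)
$C{\left(h \right)} = 1$ ($C{\left(h \right)} = -3 - \left(5 - \left(0 - 3\right)^{2}\right) = -3 - \left(5 - \left(-3\right)^{2}\right) = -3 + \left(9 - 5\right) = -3 + 4 = 1$)
$C{\left(B{\left(-5 \right)} \right)} 20 \cdot 6 \left(3 + 2\right) = 1 \cdot 20 \cdot 6 \left(3 + 2\right) = 20 \cdot 6 \cdot 5 = 20 \cdot 30 = 600$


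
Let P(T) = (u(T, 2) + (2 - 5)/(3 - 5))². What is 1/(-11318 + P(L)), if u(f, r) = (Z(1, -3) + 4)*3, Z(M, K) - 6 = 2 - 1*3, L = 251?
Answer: -4/42023 ≈ -9.5186e-5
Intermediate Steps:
Z(M, K) = 5 (Z(M, K) = 6 + (2 - 1*3) = 6 + (2 - 3) = 6 - 1 = 5)
u(f, r) = 27 (u(f, r) = (5 + 4)*3 = 9*3 = 27)
P(T) = 3249/4 (P(T) = (27 + (2 - 5)/(3 - 5))² = (27 - 3/(-2))² = (27 - 3*(-½))² = (27 + 3/2)² = (57/2)² = 3249/4)
1/(-11318 + P(L)) = 1/(-11318 + 3249/4) = 1/(-42023/4) = -4/42023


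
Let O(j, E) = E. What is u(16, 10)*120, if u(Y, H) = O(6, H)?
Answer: 1200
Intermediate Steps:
u(Y, H) = H
u(16, 10)*120 = 10*120 = 1200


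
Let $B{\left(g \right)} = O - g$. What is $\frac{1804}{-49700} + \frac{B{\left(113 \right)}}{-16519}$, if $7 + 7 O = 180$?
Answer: $- \frac{6353119}{205248575} \approx -0.030953$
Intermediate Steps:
$O = \frac{173}{7}$ ($O = -1 + \frac{1}{7} \cdot 180 = -1 + \frac{180}{7} = \frac{173}{7} \approx 24.714$)
$B{\left(g \right)} = \frac{173}{7} - g$
$\frac{1804}{-49700} + \frac{B{\left(113 \right)}}{-16519} = \frac{1804}{-49700} + \frac{\frac{173}{7} - 113}{-16519} = 1804 \left(- \frac{1}{49700}\right) + \left(\frac{173}{7} - 113\right) \left(- \frac{1}{16519}\right) = - \frac{451}{12425} - - \frac{618}{115633} = - \frac{451}{12425} + \frac{618}{115633} = - \frac{6353119}{205248575}$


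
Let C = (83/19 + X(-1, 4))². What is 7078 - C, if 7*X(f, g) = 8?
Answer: 124665453/17689 ≈ 7047.6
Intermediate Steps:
X(f, g) = 8/7 (X(f, g) = (⅐)*8 = 8/7)
C = 537289/17689 (C = (83/19 + 8/7)² = (733/133)² = 537289/17689 ≈ 30.374)
7078 - C = 7078 - 1*537289/17689 = 7078 - 537289/17689 = 124665453/17689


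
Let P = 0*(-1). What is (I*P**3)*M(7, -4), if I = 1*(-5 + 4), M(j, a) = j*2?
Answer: 0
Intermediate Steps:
M(j, a) = 2*j
P = 0
I = -1 (I = 1*(-1) = -1)
(I*P**3)*M(7, -4) = (-1*0**3)*(2*7) = -1*0*14 = 0*14 = 0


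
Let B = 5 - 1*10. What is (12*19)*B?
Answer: -1140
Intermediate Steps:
B = -5 (B = 5 - 10 = -5)
(12*19)*B = (12*19)*(-5) = 228*(-5) = -1140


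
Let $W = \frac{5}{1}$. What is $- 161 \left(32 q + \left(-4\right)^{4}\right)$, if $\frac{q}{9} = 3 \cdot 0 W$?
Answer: $-41216$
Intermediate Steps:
$W = 5$ ($W = 5 \cdot 1 = 5$)
$q = 0$ ($q = 9 \cdot 3 \cdot 0 \cdot 5 = 9 \cdot 0 \cdot 5 = 9 \cdot 0 = 0$)
$- 161 \left(32 q + \left(-4\right)^{4}\right) = - 161 \left(32 \cdot 0 + \left(-4\right)^{4}\right) = - 161 \left(0 + 256\right) = \left(-161\right) 256 = -41216$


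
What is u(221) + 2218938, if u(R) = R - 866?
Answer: 2218293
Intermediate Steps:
u(R) = -866 + R
u(221) + 2218938 = (-866 + 221) + 2218938 = -645 + 2218938 = 2218293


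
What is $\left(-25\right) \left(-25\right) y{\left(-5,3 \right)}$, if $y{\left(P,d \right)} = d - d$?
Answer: $0$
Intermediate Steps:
$y{\left(P,d \right)} = 0$
$\left(-25\right) \left(-25\right) y{\left(-5,3 \right)} = \left(-25\right) \left(-25\right) 0 = 625 \cdot 0 = 0$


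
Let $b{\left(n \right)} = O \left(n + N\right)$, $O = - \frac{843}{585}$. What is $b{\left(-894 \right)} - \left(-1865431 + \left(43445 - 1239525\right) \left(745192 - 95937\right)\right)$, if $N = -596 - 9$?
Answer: $\frac{151429743658264}{195} \approx 7.7656 \cdot 10^{11}$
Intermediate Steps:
$N = -605$
$O = - \frac{281}{195}$ ($O = \left(-843\right) \frac{1}{585} = - \frac{281}{195} \approx -1.441$)
$b{\left(n \right)} = \frac{34001}{39} - \frac{281 n}{195}$ ($b{\left(n \right)} = - \frac{281 \left(n - 605\right)}{195} = - \frac{281 \left(-605 + n\right)}{195} = \frac{34001}{39} - \frac{281 n}{195}$)
$b{\left(-894 \right)} - \left(-1865431 + \left(43445 - 1239525\right) \left(745192 - 95937\right)\right) = \left(\frac{34001}{39} - - \frac{83738}{65}\right) - \left(-1865431 + \left(43445 - 1239525\right) \left(745192 - 95937\right)\right) = \left(\frac{34001}{39} + \frac{83738}{65}\right) - \left(-1865431 - 776560920400\right) = \frac{421219}{195} + \left(1865431 - -776560920400\right) = \frac{421219}{195} + \left(1865431 + 776560920400\right) = \frac{421219}{195} + 776562785831 = \frac{151429743658264}{195}$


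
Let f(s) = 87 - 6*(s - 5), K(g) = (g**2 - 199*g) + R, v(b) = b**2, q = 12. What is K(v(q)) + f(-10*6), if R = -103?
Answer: -7546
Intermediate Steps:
K(g) = -103 + g**2 - 199*g (K(g) = (g**2 - 199*g) - 103 = -103 + g**2 - 199*g)
f(s) = 117 - 6*s (f(s) = 87 - 6*(-5 + s) = 87 + (30 - 6*s) = 117 - 6*s)
K(v(q)) + f(-10*6) = (-103 + (12**2)**2 - 199*12**2) + (117 - (-60)*6) = (-103 + 144**2 - 199*144) + (117 - 6*(-60)) = (-103 + 20736 - 28656) + (117 + 360) = -8023 + 477 = -7546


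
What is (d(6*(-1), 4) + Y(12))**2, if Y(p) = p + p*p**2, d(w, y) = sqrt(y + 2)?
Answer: (1740 + sqrt(6))**2 ≈ 3.0361e+6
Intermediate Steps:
d(w, y) = sqrt(2 + y)
Y(p) = p + p**3
(d(6*(-1), 4) + Y(12))**2 = (sqrt(2 + 4) + (12 + 12**3))**2 = (sqrt(6) + (12 + 1728))**2 = (sqrt(6) + 1740)**2 = (1740 + sqrt(6))**2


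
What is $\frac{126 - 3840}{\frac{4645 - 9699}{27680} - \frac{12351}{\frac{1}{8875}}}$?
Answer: $\frac{51401760}{1517073332527} \approx 3.3882 \cdot 10^{-5}$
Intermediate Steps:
$\frac{126 - 3840}{\frac{4645 - 9699}{27680} - \frac{12351}{\frac{1}{8875}}} = \frac{126 - 3840}{\left(-5054\right) \frac{1}{27680} - 12351 \frac{1}{\frac{1}{8875}}} = - \frac{3714}{- \frac{2527}{13840} - 109615125} = - \frac{3714}{- \frac{1517073332527}{13840}} = \left(-3714\right) \left(- \frac{13840}{1517073332527}\right) = \frac{51401760}{1517073332527}$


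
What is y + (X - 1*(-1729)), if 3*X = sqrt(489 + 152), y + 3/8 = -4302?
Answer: -20587/8 + sqrt(641)/3 ≈ -2564.9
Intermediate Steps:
y = -34419/8 (y = -3/8 - 4302 = -34419/8 ≈ -4302.4)
X = sqrt(641)/3 (X = sqrt(489 + 152)/3 = sqrt(641)/3 ≈ 8.4393)
y + (X - 1*(-1729)) = -34419/8 + (sqrt(641)/3 - 1*(-1729)) = -34419/8 + (sqrt(641)/3 + 1729) = -34419/8 + (1729 + sqrt(641)/3) = -20587/8 + sqrt(641)/3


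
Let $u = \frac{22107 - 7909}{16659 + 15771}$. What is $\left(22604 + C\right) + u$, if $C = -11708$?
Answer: $\frac{176685739}{16215} \approx 10896.0$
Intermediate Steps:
$u = \frac{7099}{16215}$ ($u = \frac{14198}{32430} = 14198 \cdot \frac{1}{32430} = \frac{7099}{16215} \approx 0.4378$)
$\left(22604 + C\right) + u = \left(22604 - 11708\right) + \frac{7099}{16215} = 10896 + \frac{7099}{16215} = \frac{176685739}{16215}$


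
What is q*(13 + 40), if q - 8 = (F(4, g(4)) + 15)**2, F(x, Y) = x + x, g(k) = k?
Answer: 28461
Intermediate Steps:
F(x, Y) = 2*x
q = 537 (q = 8 + (2*4 + 15)**2 = 8 + (8 + 15)**2 = 8 + 23**2 = 8 + 529 = 537)
q*(13 + 40) = 537*(13 + 40) = 537*53 = 28461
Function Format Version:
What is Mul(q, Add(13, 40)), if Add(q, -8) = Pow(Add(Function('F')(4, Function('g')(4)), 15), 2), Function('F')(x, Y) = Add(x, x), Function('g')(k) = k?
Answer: 28461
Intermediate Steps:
Function('F')(x, Y) = Mul(2, x)
q = 537 (q = Add(8, Pow(Add(Mul(2, 4), 15), 2)) = Add(8, Pow(Add(8, 15), 2)) = Add(8, Pow(23, 2)) = Add(8, 529) = 537)
Mul(q, Add(13, 40)) = Mul(537, Add(13, 40)) = Mul(537, 53) = 28461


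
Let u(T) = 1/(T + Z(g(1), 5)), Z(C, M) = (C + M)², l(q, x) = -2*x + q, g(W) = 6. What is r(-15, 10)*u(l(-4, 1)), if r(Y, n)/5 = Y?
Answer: -15/23 ≈ -0.65217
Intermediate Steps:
r(Y, n) = 5*Y
l(q, x) = q - 2*x
u(T) = 1/(121 + T) (u(T) = 1/(T + (6 + 5)²) = 1/(T + 11²) = 1/(T + 121) = 1/(121 + T))
r(-15, 10)*u(l(-4, 1)) = (5*(-15))/(121 + (-4 - 2*1)) = -75/(121 + (-4 - 2)) = -75/(121 - 6) = -75/115 = -75*1/115 = -15/23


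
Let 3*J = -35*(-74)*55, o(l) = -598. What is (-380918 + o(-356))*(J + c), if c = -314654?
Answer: 101929884064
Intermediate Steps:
J = 142450/3 (J = (-35*(-74)*55)/3 = (2590*55)/3 = (1/3)*142450 = 142450/3 ≈ 47483.)
(-380918 + o(-356))*(J + c) = (-380918 - 598)*(142450/3 - 314654) = -381516*(-801512/3) = 101929884064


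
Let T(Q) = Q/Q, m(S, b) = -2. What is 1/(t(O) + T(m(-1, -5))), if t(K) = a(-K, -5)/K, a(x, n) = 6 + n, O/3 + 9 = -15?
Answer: 72/71 ≈ 1.0141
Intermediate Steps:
T(Q) = 1
O = -72 (O = -27 + 3*(-15) = -27 - 45 = -72)
t(K) = 1/K (t(K) = (6 - 5)/K = 1/K)
1/(t(O) + T(m(-1, -5))) = 1/(1/(-72) + 1) = 1/(-1/72 + 1) = 1/(71/72) = 72/71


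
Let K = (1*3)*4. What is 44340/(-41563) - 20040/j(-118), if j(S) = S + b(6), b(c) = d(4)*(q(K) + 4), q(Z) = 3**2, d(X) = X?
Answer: 138332680/457193 ≈ 302.57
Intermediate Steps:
K = 12 (K = 3*4 = 12)
q(Z) = 9
b(c) = 52 (b(c) = 4*(9 + 4) = 4*13 = 52)
j(S) = 52 + S (j(S) = S + 52 = 52 + S)
44340/(-41563) - 20040/j(-118) = 44340/(-41563) - 20040/(52 - 118) = 44340*(-1/41563) - 20040/(-66) = -44340/41563 - 20040*(-1/66) = -44340/41563 + 3340/11 = 138332680/457193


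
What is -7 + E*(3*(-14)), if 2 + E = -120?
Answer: 5117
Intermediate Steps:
E = -122 (E = -2 - 120 = -122)
-7 + E*(3*(-14)) = -7 - 366*(-14) = -7 - 122*(-42) = -7 + 5124 = 5117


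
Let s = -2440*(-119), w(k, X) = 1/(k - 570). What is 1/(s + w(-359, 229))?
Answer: 929/269744439 ≈ 3.4440e-6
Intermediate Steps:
w(k, X) = 1/(-570 + k)
s = 290360
1/(s + w(-359, 229)) = 1/(290360 + 1/(-570 - 359)) = 1/(290360 + 1/(-929)) = 1/(290360 - 1/929) = 1/(269744439/929) = 929/269744439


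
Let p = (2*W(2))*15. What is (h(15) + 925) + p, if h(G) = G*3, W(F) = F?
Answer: 1030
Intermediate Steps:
h(G) = 3*G
p = 60 (p = (2*2)*15 = 4*15 = 60)
(h(15) + 925) + p = (3*15 + 925) + 60 = (45 + 925) + 60 = 970 + 60 = 1030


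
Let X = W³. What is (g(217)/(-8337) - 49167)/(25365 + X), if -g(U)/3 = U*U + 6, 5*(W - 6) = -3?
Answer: -8536749875/4432932966 ≈ -1.9258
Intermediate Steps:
W = 27/5 (W = 6 + (⅕)*(-3) = 6 - ⅗ = 27/5 ≈ 5.4000)
g(U) = -18 - 3*U² (g(U) = -3*(U*U + 6) = -3*(U² + 6) = -3*(6 + U²) = -18 - 3*U²)
X = 19683/125 (X = (27/5)³ = 19683/125 ≈ 157.46)
(g(217)/(-8337) - 49167)/(25365 + X) = ((-18 - 3*217²)/(-8337) - 49167)/(25365 + 19683/125) = ((-18 - 3*47089)*(-1/8337) - 49167)/(3190308/125) = ((-18 - 141267)*(-1/8337) - 49167)*(125/3190308) = (-141285*(-1/8337) - 49167)*(125/3190308) = (47095/2779 - 49167)*(125/3190308) = -136587998/2779*125/3190308 = -8536749875/4432932966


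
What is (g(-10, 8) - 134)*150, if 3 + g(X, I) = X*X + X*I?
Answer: -17550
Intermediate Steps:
g(X, I) = -3 + X**2 + I*X (g(X, I) = -3 + (X*X + X*I) = -3 + (X**2 + I*X) = -3 + X**2 + I*X)
(g(-10, 8) - 134)*150 = ((-3 + (-10)**2 + 8*(-10)) - 134)*150 = ((-3 + 100 - 80) - 134)*150 = (17 - 134)*150 = -117*150 = -17550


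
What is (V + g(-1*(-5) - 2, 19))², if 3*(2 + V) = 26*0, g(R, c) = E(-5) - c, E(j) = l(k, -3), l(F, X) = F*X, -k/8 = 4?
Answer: 5625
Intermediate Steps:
k = -32 (k = -8*4 = -32)
E(j) = 96 (E(j) = -32*(-3) = 96)
g(R, c) = 96 - c
V = -2 (V = -2 + (26*0)/3 = -2 + (⅓)*0 = -2 + 0 = -2)
(V + g(-1*(-5) - 2, 19))² = (-2 + (96 - 1*19))² = (-2 + (96 - 19))² = (-2 + 77)² = 75² = 5625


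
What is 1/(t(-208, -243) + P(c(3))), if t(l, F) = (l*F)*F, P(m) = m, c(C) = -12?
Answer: -1/12282204 ≈ -8.1419e-8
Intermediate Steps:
t(l, F) = l*F**2 (t(l, F) = (F*l)*F = l*F**2)
1/(t(-208, -243) + P(c(3))) = 1/(-208*(-243)**2 - 12) = 1/(-208*59049 - 12) = 1/(-12282192 - 12) = 1/(-12282204) = -1/12282204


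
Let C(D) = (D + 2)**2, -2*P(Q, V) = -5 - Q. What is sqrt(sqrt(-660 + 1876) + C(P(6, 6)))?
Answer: sqrt(225 + 32*sqrt(19))/2 ≈ 9.5457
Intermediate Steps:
P(Q, V) = 5/2 + Q/2 (P(Q, V) = -(-5 - Q)/2 = 5/2 + Q/2)
C(D) = (2 + D)**2
sqrt(sqrt(-660 + 1876) + C(P(6, 6))) = sqrt(sqrt(-660 + 1876) + (2 + (5/2 + (1/2)*6))**2) = sqrt(sqrt(1216) + (2 + (5/2 + 3))**2) = sqrt(8*sqrt(19) + (2 + 11/2)**2) = sqrt(8*sqrt(19) + (15/2)**2) = sqrt(8*sqrt(19) + 225/4) = sqrt(225/4 + 8*sqrt(19))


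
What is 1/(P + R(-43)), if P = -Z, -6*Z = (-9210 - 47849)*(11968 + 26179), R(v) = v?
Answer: -6/2176629931 ≈ -2.7566e-9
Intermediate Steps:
Z = 2176629673/6 (Z = -(-9210 - 47849)*(11968 + 26179)/6 = -(-57059)*38147/6 = -⅙*(-2176629673) = 2176629673/6 ≈ 3.6277e+8)
P = -2176629673/6 (P = -1*2176629673/6 = -2176629673/6 ≈ -3.6277e+8)
1/(P + R(-43)) = 1/(-2176629673/6 - 43) = 1/(-2176629931/6) = -6/2176629931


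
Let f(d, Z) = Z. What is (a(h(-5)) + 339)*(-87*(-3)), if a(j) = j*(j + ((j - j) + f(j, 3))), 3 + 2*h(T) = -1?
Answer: 87957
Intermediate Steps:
h(T) = -2 (h(T) = -3/2 + (½)*(-1) = -3/2 - ½ = -2)
a(j) = j*(3 + j) (a(j) = j*(j + ((j - j) + 3)) = j*(j + (0 + 3)) = j*(j + 3) = j*(3 + j))
(a(h(-5)) + 339)*(-87*(-3)) = (-2*(3 - 2) + 339)*(-87*(-3)) = (-2*1 + 339)*261 = (-2 + 339)*261 = 337*261 = 87957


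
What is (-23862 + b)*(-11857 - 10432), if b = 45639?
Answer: -485387553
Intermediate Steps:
(-23862 + b)*(-11857 - 10432) = (-23862 + 45639)*(-11857 - 10432) = 21777*(-22289) = -485387553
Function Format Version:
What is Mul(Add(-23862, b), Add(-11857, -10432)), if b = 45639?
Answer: -485387553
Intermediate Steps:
Mul(Add(-23862, b), Add(-11857, -10432)) = Mul(Add(-23862, 45639), Add(-11857, -10432)) = Mul(21777, -22289) = -485387553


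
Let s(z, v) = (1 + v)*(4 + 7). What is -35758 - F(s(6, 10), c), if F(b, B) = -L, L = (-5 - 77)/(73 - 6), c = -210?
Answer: -2395868/67 ≈ -35759.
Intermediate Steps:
L = -82/67 ≈ -1.2239
s(z, v) = 11 + 11*v (s(z, v) = (1 + v)*11 = 11 + 11*v)
F(b, B) = 82/67 (F(b, B) = -1*(-82/67) = 82/67)
-35758 - F(s(6, 10), c) = -35758 - 1*82/67 = -35758 - 82/67 = -2395868/67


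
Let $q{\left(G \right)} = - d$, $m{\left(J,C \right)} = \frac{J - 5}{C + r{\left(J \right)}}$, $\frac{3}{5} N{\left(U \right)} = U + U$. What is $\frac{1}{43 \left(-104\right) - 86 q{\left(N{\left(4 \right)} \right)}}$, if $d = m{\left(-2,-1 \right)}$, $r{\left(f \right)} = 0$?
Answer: $- \frac{1}{3870} \approx -0.0002584$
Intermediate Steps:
$N{\left(U \right)} = \frac{10 U}{3}$ ($N{\left(U \right)} = \frac{5 \left(U + U\right)}{3} = \frac{5 \cdot 2 U}{3} = \frac{10 U}{3}$)
$m{\left(J,C \right)} = \frac{-5 + J}{C}$ ($m{\left(J,C \right)} = \frac{J - 5}{C + 0} = \frac{-5 + J}{C}$)
$d = 7$ ($d = \frac{-5 - 2}{-1} = \left(-1\right) \left(-7\right) = 7$)
$q{\left(G \right)} = -7$ ($q{\left(G \right)} = \left(-1\right) 7 = -7$)
$\frac{1}{43 \left(-104\right) - 86 q{\left(N{\left(4 \right)} \right)}} = \frac{1}{43 \left(-104\right) - -602} = \frac{1}{-4472 + 602} = \frac{1}{-3870} = - \frac{1}{3870}$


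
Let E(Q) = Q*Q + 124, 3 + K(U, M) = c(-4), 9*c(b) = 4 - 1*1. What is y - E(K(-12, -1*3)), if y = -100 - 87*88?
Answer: -70984/9 ≈ -7887.1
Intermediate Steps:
c(b) = ⅓ (c(b) = (4 - 1*1)/9 = (4 - 1)/9 = (⅑)*3 = ⅓)
K(U, M) = -8/3 (K(U, M) = -3 + ⅓ = -8/3)
E(Q) = 124 + Q² (E(Q) = Q² + 124 = 124 + Q²)
y = -7756 (y = -100 - 7656 = -7756)
y - E(K(-12, -1*3)) = -7756 - (124 + (-8/3)²) = -7756 - (124 + 64/9) = -7756 - 1*1180/9 = -7756 - 1180/9 = -70984/9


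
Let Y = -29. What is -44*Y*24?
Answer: 30624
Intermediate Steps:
-44*Y*24 = -44*(-29)*24 = 1276*24 = 30624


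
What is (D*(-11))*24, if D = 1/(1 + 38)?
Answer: -88/13 ≈ -6.7692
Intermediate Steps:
D = 1/39 ≈ 0.025641
(D*(-11))*24 = ((1/39)*(-11))*24 = -11/39*24 = -88/13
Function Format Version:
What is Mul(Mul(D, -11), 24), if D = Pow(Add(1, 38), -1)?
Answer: Rational(-88, 13) ≈ -6.7692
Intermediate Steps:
D = Rational(1, 39) (D = Pow(39, -1) = Rational(1, 39) ≈ 0.025641)
Mul(Mul(D, -11), 24) = Mul(Mul(Rational(1, 39), -11), 24) = Mul(Rational(-11, 39), 24) = Rational(-88, 13)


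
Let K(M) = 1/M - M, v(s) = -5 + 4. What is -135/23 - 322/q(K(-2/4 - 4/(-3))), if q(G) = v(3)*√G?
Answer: -135/23 + 322*√330/11 ≈ 525.90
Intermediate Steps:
v(s) = -1
q(G) = -√G
-135/23 - 322/q(K(-2/4 - 4/(-3))) = -135/23 - 322*(-1/√(1/(-2/4 - 4/(-3)) - (-2/4 - 4/(-3)))) = -135*1/23 - 322*(-1/√(1/(-2*¼ - 4*(-⅓)) - (-2*¼ - 4*(-⅓)))) = -135/23 - 322*(-1/√(1/(-½ + 4/3) - (-½ + 4/3))) = -135/23 - 322*(-1/√(1/(⅚) - 1*⅚)) = -135/23 - 322*(-1/√(6/5 - ⅚)) = -135/23 - 322*(-√330/11) = -135/23 - (-322)*√330/11 = -135/23 + 322*√330/11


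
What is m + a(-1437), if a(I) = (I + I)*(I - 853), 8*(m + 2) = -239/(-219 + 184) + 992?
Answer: 1842843199/280 ≈ 6.5816e+6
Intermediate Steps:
m = 34399/280 (m = -2 + (-239/(-219 + 184) + 992)/8 = -2 + (-239/(-35) + 992)/8 = -2 + (-1/35*(-239) + 992)/8 = -2 + (239/35 + 992)/8 = -2 + (⅛)*(34959/35) = -2 + 34959/280 = 34399/280 ≈ 122.85)
a(I) = 2*I*(-853 + I) (a(I) = (2*I)*(-853 + I) = 2*I*(-853 + I))
m + a(-1437) = 34399/280 + 2*(-1437)*(-853 - 1437) = 34399/280 + 2*(-1437)*(-2290) = 34399/280 + 6581460 = 1842843199/280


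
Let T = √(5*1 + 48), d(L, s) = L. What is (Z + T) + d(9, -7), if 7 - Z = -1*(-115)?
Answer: -99 + √53 ≈ -91.720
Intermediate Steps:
Z = -108 (Z = 7 - (-1)*(-115) = 7 - 1*115 = 7 - 115 = -108)
T = √53 (T = √(5 + 48) = √53 ≈ 7.2801)
(Z + T) + d(9, -7) = (-108 + √53) + 9 = -99 + √53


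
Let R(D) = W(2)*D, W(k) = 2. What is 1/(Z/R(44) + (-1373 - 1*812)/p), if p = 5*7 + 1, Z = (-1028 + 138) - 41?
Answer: -792/56449 ≈ -0.014030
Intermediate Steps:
Z = -931 (Z = -890 - 41 = -931)
R(D) = 2*D
p = 36 (p = 35 + 1 = 36)
1/(Z/R(44) + (-1373 - 1*812)/p) = 1/(-931/(2*44) + (-1373 - 1*812)/36) = 1/(-931/88 + (-1373 - 812)*(1/36)) = 1/(-931*1/88 - 2185*1/36) = 1/(-931/88 - 2185/36) = 1/(-56449/792) = -792/56449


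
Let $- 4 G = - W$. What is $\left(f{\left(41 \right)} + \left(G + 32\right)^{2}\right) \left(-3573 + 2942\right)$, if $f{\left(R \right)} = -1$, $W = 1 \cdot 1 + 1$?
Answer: $- \frac{2663451}{4} \approx -6.6586 \cdot 10^{5}$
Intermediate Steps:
$W = 2$ ($W = 1 + 1 = 2$)
$G = \frac{1}{2}$ ($G = - \frac{\left(-1\right) 2}{4} = \left(- \frac{1}{4}\right) \left(-2\right) = \frac{1}{2} \approx 0.5$)
$\left(f{\left(41 \right)} + \left(G + 32\right)^{2}\right) \left(-3573 + 2942\right) = \left(-1 + \left(\frac{1}{2} + 32\right)^{2}\right) \left(-3573 + 2942\right) = \left(-1 + \left(\frac{65}{2}\right)^{2}\right) \left(-631\right) = \left(-1 + \frac{4225}{4}\right) \left(-631\right) = \frac{4221}{4} \left(-631\right) = - \frac{2663451}{4}$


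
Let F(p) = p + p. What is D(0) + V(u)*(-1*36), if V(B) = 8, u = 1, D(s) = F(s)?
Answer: -288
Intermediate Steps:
F(p) = 2*p
D(s) = 2*s
D(0) + V(u)*(-1*36) = 2*0 + 8*(-1*36) = 0 + 8*(-36) = 0 - 288 = -288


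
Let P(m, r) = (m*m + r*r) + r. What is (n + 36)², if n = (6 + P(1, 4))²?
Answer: 585225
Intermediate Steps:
P(m, r) = r + m² + r² (P(m, r) = (m² + r²) + r = r + m² + r²)
n = 729 (n = (6 + (4 + 1² + 4²))² = (6 + (4 + 1 + 16))² = (6 + 21)² = 27² = 729)
(n + 36)² = (729 + 36)² = 765² = 585225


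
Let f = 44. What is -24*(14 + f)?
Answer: -1392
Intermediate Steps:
-24*(14 + f) = -24*(14 + 44) = -24*58 = -1392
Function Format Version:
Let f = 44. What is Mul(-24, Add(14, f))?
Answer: -1392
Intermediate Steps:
Mul(-24, Add(14, f)) = Mul(-24, Add(14, 44)) = Mul(-24, 58) = -1392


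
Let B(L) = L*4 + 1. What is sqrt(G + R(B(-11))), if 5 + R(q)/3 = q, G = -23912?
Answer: 2*I*sqrt(6014) ≈ 155.1*I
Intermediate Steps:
B(L) = 1 + 4*L (B(L) = 4*L + 1 = 1 + 4*L)
R(q) = -15 + 3*q
sqrt(G + R(B(-11))) = sqrt(-23912 + (-15 + 3*(1 + 4*(-11)))) = sqrt(-23912 + (-15 + 3*(1 - 44))) = sqrt(-23912 + (-15 + 3*(-43))) = sqrt(-23912 + (-15 - 129)) = sqrt(-23912 - 144) = sqrt(-24056) = 2*I*sqrt(6014)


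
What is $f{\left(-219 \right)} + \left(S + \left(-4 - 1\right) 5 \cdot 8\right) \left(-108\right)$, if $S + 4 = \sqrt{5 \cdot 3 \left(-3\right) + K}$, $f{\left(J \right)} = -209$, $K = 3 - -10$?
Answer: $21823 - 432 i \sqrt{2} \approx 21823.0 - 610.94 i$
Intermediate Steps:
$K = 13$ ($K = 3 + 10 = 13$)
$S = -4 + 4 i \sqrt{2}$ ($S = -4 + \sqrt{5 \cdot 3 \left(-3\right) + 13} = -4 + \sqrt{15 \left(-3\right) + 13} = -4 + \sqrt{-45 + 13} = -4 + \sqrt{-32} = -4 + 4 i \sqrt{2} \approx -4.0 + 5.6569 i$)
$f{\left(-219 \right)} + \left(S + \left(-4 - 1\right) 5 \cdot 8\right) \left(-108\right) = -209 + \left(\left(-4 + 4 i \sqrt{2}\right) + \left(-4 - 1\right) 5 \cdot 8\right) \left(-108\right) = -209 + \left(\left(-4 + 4 i \sqrt{2}\right) + \left(-5\right) 5 \cdot 8\right) \left(-108\right) = -209 + \left(\left(-4 + 4 i \sqrt{2}\right) - 200\right) \left(-108\right) = -209 + \left(-204 + 4 i \sqrt{2}\right) \left(-108\right) = -209 + \left(22032 - 432 i \sqrt{2}\right) = 21823 - 432 i \sqrt{2}$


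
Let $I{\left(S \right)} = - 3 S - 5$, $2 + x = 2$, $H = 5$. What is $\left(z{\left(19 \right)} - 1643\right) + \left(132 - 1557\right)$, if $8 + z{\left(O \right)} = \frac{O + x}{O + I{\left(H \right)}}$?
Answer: $-3095$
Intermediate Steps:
$x = 0$ ($x = -2 + 2 = 0$)
$I{\left(S \right)} = -5 - 3 S$
$z{\left(O \right)} = -8 + \frac{O}{-20 + O}$ ($z{\left(O \right)} = -8 + \frac{O + 0}{O - 20} = -8 + \frac{O}{O - 20} = -8 + \frac{O}{-20 + O}$)
$\left(z{\left(19 \right)} - 1643\right) + \left(132 - 1557\right) = \left(\frac{160 - 133}{-20 + 19} - 1643\right) + \left(132 - 1557\right) = \left(\frac{160 - 133}{-1} - 1643\right) - 1425 = \left(\left(-1\right) 27 - 1643\right) - 1425 = \left(-27 - 1643\right) - 1425 = -1670 - 1425 = -3095$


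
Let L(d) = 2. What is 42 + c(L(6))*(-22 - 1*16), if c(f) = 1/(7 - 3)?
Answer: 65/2 ≈ 32.500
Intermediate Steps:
c(f) = ¼ (c(f) = 1/4 = ¼)
42 + c(L(6))*(-22 - 1*16) = 42 + (-22 - 1*16)/4 = 42 + (-22 - 16)/4 = 42 + (¼)*(-38) = 42 - 19/2 = 65/2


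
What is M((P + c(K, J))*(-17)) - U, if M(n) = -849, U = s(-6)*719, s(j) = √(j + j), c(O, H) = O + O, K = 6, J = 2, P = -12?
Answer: -849 - 1438*I*√3 ≈ -849.0 - 2490.7*I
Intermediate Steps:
c(O, H) = 2*O
s(j) = √2*√j (s(j) = √(2*j) = √2*√j)
U = 1438*I*√3 (U = (√2*√(-6))*719 = (√2*(I*√6))*719 = (2*I*√3)*719 = 1438*I*√3 ≈ 2490.7*I)
M((P + c(K, J))*(-17)) - U = -849 - 1438*I*√3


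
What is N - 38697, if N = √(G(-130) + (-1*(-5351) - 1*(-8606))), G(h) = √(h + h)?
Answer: -38697 + √(13957 + 2*I*√65) ≈ -38579.0 + 0.068243*I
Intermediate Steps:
G(h) = √2*√h (G(h) = √(2*h) = √2*√h)
N = √(13957 + 2*I*√65) (N = √(√2*√(-130) + (-1*(-5351) - 1*(-8606))) = √(√2*(I*√130) + (5351 + 8606)) = √(2*I*√65 + 13957) = √(13957 + 2*I*√65) ≈ 118.14 + 0.0682*I)
N - 38697 = √(13957 + 2*I*√65) - 38697 = -38697 + √(13957 + 2*I*√65)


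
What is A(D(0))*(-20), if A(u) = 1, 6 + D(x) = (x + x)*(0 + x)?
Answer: -20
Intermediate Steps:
D(x) = -6 + 2*x² (D(x) = -6 + (x + x)*(0 + x) = -6 + (2*x)*x = -6 + 2*x²)
A(D(0))*(-20) = 1*(-20) = -20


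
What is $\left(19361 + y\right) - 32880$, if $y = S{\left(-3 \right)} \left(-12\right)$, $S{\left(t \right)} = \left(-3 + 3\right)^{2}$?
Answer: $-13519$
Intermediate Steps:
$S{\left(t \right)} = 0$ ($S{\left(t \right)} = 0^{2} = 0$)
$y = 0$ ($y = 0 \left(-12\right) = 0$)
$\left(19361 + y\right) - 32880 = \left(19361 + 0\right) - 32880 = 19361 - 32880 = -13519$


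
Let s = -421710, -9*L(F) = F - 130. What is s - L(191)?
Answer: -3795329/9 ≈ -4.2170e+5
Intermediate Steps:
L(F) = 130/9 - F/9 (L(F) = -(F - 130)/9 = -(-130 + F)/9 = 130/9 - F/9)
s - L(191) = -421710 - (130/9 - ⅑*191) = -421710 - (130/9 - 191/9) = -421710 - 1*(-61/9) = -421710 + 61/9 = -3795329/9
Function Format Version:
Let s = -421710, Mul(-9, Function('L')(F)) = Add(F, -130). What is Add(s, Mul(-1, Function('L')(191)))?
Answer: Rational(-3795329, 9) ≈ -4.2170e+5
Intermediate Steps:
Function('L')(F) = Add(Rational(130, 9), Mul(Rational(-1, 9), F)) (Function('L')(F) = Mul(Rational(-1, 9), Add(F, -130)) = Mul(Rational(-1, 9), Add(-130, F)) = Add(Rational(130, 9), Mul(Rational(-1, 9), F)))
Add(s, Mul(-1, Function('L')(191))) = Add(-421710, Mul(-1, Add(Rational(130, 9), Mul(Rational(-1, 9), 191)))) = Add(-421710, Mul(-1, Add(Rational(130, 9), Rational(-191, 9)))) = Add(-421710, Mul(-1, Rational(-61, 9))) = Add(-421710, Rational(61, 9)) = Rational(-3795329, 9)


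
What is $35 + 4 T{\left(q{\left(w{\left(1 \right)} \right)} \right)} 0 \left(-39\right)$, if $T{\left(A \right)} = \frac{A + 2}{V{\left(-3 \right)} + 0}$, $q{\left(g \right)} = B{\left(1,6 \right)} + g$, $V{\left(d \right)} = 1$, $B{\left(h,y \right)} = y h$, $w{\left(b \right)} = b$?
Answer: $35$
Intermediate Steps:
$B{\left(h,y \right)} = h y$
$q{\left(g \right)} = 6 + g$ ($q{\left(g \right)} = 1 \cdot 6 + g = 6 + g$)
$T{\left(A \right)} = 2 + A$ ($T{\left(A \right)} = \frac{A + 2}{1 + 0} = \frac{2 + A}{1} = \left(2 + A\right) 1 = 2 + A$)
$35 + 4 T{\left(q{\left(w{\left(1 \right)} \right)} \right)} 0 \left(-39\right) = 35 + 4 \left(2 + \left(6 + 1\right)\right) 0 \left(-39\right) = 35 + 4 \left(2 + 7\right) 0 \left(-39\right) = 35 + 4 \cdot 9 \cdot 0 \left(-39\right) = 35 + 36 \cdot 0 \left(-39\right) = 35 + 0 \left(-39\right) = 35 + 0 = 35$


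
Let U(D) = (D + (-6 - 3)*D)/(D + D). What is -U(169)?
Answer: 4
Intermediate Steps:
U(D) = -4 (U(D) = (D - 9*D)/((2*D)) = (-8*D)*(1/(2*D)) = -4)
-U(169) = -1*(-4) = 4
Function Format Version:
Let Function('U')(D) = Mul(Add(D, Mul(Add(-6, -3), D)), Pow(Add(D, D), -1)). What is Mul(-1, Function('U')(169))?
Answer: 4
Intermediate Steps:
Function('U')(D) = -4 (Function('U')(D) = Mul(Add(D, Mul(-9, D)), Pow(Mul(2, D), -1)) = Mul(Mul(-8, D), Mul(Rational(1, 2), Pow(D, -1))) = -4)
Mul(-1, Function('U')(169)) = Mul(-1, -4) = 4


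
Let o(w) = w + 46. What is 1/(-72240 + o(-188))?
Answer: -1/72382 ≈ -1.3816e-5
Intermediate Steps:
o(w) = 46 + w
1/(-72240 + o(-188)) = 1/(-72240 + (46 - 188)) = 1/(-72240 - 142) = 1/(-72382) = -1/72382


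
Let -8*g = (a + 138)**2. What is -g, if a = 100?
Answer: 14161/2 ≈ 7080.5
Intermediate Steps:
g = -14161/2 (g = -(100 + 138)**2/8 = -1/8*238**2 = -1/8*56644 = -14161/2 ≈ -7080.5)
-g = -1*(-14161/2) = 14161/2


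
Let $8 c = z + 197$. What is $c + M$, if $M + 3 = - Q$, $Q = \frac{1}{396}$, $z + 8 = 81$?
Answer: $\frac{3044}{99} \approx 30.747$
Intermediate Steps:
$z = 73$ ($z = -8 + 81 = 73$)
$Q = \frac{1}{396} \approx 0.0025253$
$M = - \frac{1189}{396}$ ($M = -3 - \frac{1}{396} = - \frac{1189}{396} \approx -3.0025$)
$c = \frac{135}{4}$ ($c = \frac{73 + 197}{8} = \frac{1}{8} \cdot 270 = \frac{135}{4} \approx 33.75$)
$c + M = \frac{135}{4} - \frac{1189}{396} = \frac{3044}{99}$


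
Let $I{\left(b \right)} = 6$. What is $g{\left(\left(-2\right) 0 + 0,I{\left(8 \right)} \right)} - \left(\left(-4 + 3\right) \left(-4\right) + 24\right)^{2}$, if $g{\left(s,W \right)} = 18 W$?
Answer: $-676$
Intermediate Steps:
$g{\left(\left(-2\right) 0 + 0,I{\left(8 \right)} \right)} - \left(\left(-4 + 3\right) \left(-4\right) + 24\right)^{2} = 18 \cdot 6 - \left(\left(-4 + 3\right) \left(-4\right) + 24\right)^{2} = 108 - \left(\left(-1\right) \left(-4\right) + 24\right)^{2} = 108 - \left(4 + 24\right)^{2} = 108 - 28^{2} = 108 - 784 = -676$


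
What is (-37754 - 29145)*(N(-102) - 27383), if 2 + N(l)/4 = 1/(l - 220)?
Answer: 42145920821/23 ≈ 1.8324e+9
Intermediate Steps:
N(l) = -8 + 4/(-220 + l) (N(l) = -8 + 4/(l - 220) = -8 + 4/(-220 + l))
(-37754 - 29145)*(N(-102) - 27383) = (-37754 - 29145)*(4*(441 - 2*(-102))/(-220 - 102) - 27383) = -66899*(4*(441 + 204)/(-322) - 27383) = -66899*(4*(-1/322)*645 - 27383) = -66899*(-1290/161 - 27383) = -66899*(-4409953/161) = 42145920821/23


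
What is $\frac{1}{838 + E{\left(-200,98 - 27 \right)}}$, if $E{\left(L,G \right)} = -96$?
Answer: $\frac{1}{742} \approx 0.0013477$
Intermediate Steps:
$\frac{1}{838 + E{\left(-200,98 - 27 \right)}} = \frac{1}{838 - 96} = \frac{1}{742}$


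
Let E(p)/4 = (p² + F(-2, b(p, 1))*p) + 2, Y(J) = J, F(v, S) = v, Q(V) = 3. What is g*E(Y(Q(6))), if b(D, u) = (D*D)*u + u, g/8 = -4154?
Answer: -664640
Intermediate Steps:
g = -33232 (g = 8*(-4154) = -33232)
b(D, u) = u + u*D² (b(D, u) = D²*u + u = u*D² + u = u + u*D²)
E(p) = 8 - 8*p + 4*p² (E(p) = 4*((p² - 2*p) + 2) = 4*(2 + p² - 2*p) = 8 - 8*p + 4*p²)
g*E(Y(Q(6))) = -33232*(8 - 8*3 + 4*3²) = -33232*(8 - 24 + 4*9) = -33232*(8 - 24 + 36) = -33232*20 = -664640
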